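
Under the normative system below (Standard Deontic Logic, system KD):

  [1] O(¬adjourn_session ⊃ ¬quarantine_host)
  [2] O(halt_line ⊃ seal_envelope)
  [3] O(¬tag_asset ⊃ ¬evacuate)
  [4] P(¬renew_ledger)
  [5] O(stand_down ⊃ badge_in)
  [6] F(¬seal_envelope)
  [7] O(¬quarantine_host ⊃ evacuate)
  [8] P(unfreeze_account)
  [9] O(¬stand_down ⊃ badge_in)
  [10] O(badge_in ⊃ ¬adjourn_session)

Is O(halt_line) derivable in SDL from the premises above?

Premise 2 is O(halt_line ⊃ seal_envelope); even if O(seal_envelope) held, inferring O(halt_line) would be affirming the consequent — invalid.
No other premise forces O(halt_line). An ideal world satisfying every premise can still have halt_line false, so O(halt_line) is not derivable.

No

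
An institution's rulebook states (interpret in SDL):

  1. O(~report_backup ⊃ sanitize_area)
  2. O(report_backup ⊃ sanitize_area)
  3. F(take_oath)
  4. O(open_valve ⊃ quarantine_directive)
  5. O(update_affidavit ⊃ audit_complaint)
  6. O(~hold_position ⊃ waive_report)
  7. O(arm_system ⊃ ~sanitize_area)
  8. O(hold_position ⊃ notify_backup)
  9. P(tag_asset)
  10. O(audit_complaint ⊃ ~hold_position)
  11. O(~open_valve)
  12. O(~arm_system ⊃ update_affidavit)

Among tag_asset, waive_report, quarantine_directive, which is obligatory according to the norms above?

Premises 2 and 1 are O(report_backup ⊃ sanitize_area) and O(~report_backup ⊃ sanitize_area); every ideal world satisfies report_backup or ~report_backup, so in either case sanitize_area holds — hence O(sanitize_area).
The contrapositive of premise 7 (O(arm_system ⊃ ~sanitize_area)) is O(sanitize_area ⊃ ~arm_system), and O(sanitize_area) is already established, so O(~arm_system).
Premise 12 is O(~arm_system ⊃ update_affidavit); since O(~arm_system), deontic closure gives O(update_affidavit).
Premise 5 is O(update_affidavit ⊃ audit_complaint); since O(update_affidavit), deontic closure gives O(audit_complaint).
With premise 10, O(audit_complaint ⊃ ~hold_position), the K-axiom yields O(~hold_position).
From O(~hold_position) and premise 6, O(~hold_position ⊃ waive_report), we obtain O(waive_report).
So O(waive_report) holds — waive_report is obligatory. None of the other listed options is made obligatory by any chain of premises.

waive_report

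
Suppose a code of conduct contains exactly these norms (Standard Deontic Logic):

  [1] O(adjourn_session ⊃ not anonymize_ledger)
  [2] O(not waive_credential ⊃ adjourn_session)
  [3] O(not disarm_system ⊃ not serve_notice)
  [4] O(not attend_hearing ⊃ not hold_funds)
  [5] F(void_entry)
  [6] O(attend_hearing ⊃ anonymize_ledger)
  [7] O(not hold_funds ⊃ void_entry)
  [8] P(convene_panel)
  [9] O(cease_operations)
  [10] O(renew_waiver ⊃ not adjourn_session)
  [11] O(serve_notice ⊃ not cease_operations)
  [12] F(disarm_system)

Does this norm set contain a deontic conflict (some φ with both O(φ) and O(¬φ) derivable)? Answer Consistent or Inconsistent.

Consistent

Premise 11 is O(serve_notice ⊃ not cease_operations), but O(serve_notice) is not derivable from the premises, so it does not yield O(not cease_operations).
So O(not cease_operations) is not derivable, and the apparent clash with O(cease_operations) does not arise.
A world satisfying every obligation exists (e.g. adjourn_session=false, anonymize_ledger=true, attend_hearing=true, cease_operations=true, convene_panel=false, disarm_system=false, hold_funds=true, renew_waiver=false, serve_notice=false, void_entry=false, waive_credential=true); no atom is both obligatory and forbidden, so the set is consistent.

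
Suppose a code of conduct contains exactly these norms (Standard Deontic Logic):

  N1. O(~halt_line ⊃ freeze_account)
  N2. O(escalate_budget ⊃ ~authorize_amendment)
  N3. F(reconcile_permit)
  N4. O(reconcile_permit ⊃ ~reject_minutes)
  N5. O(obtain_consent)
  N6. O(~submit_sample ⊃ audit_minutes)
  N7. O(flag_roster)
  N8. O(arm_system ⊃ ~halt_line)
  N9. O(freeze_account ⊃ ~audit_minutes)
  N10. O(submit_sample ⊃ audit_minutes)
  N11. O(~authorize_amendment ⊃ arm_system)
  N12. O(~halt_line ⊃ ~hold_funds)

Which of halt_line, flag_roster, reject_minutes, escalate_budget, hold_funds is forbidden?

Premises 10 and 6 are O(submit_sample ⊃ audit_minutes) and O(~submit_sample ⊃ audit_minutes); every ideal world satisfies submit_sample or ~submit_sample, so in either case audit_minutes holds — hence O(audit_minutes).
The contrapositive of premise 9 (O(freeze_account ⊃ ~audit_minutes)) is O(audit_minutes ⊃ ~freeze_account), and O(audit_minutes) is already established, so O(~freeze_account).
Premise 1, O(~halt_line ⊃ freeze_account), contraposes to O(~freeze_account ⊃ halt_line); with O(~freeze_account) we get O(halt_line).
Premise 8, O(arm_system ⊃ ~halt_line), contraposes to O(halt_line ⊃ ~arm_system); with O(halt_line) we get O(~arm_system).
Premise 11 is O(~authorize_amendment ⊃ arm_system); contrapositively O(~arm_system ⊃ authorize_amendment). Since O(~arm_system) holds, K gives O(authorize_amendment).
Premise 2 is O(escalate_budget ⊃ ~authorize_amendment); contrapositively O(authorize_amendment ⊃ ~escalate_budget). Since O(authorize_amendment) holds, K gives O(~escalate_budget).
So O(~escalate_budget) holds, i.e. escalate_budget is forbidden. None of the other listed options is forbidden under the premises.

escalate_budget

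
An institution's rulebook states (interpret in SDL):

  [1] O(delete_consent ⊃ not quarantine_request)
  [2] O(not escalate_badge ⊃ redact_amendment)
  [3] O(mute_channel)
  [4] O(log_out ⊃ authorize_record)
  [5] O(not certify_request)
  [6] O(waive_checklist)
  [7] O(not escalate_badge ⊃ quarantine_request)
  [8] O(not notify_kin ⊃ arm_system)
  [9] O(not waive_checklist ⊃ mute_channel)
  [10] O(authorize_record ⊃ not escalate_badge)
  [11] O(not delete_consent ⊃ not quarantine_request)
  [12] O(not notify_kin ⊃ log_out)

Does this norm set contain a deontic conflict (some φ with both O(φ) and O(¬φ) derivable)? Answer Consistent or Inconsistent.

Premise 9 is O(not waive_checklist ⊃ mute_channel); even if O(mute_channel) held, inferring O(not waive_checklist) would be affirming the consequent — invalid.
So O(not waive_checklist) is not derivable, and the apparent clash with O(waive_checklist) does not arise.
A world satisfying every obligation exists (e.g. arm_system=false, authorize_record=false, certify_request=false, delete_consent=false, escalate_badge=true, log_out=false, mute_channel=true, notify_kin=true, quarantine_request=false, redact_amendment=false, waive_checklist=true); no atom is both obligatory and forbidden, so the set is consistent.

Consistent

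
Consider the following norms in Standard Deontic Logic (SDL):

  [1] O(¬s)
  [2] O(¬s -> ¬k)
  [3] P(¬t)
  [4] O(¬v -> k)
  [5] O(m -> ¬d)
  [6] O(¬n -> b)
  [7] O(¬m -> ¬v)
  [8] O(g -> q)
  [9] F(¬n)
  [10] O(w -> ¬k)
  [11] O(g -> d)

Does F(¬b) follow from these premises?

No

Premise 6 is O(¬n -> b), but O(¬n) is not derivable from the premises, so it does not yield O(b).
No other premise forces O(b). An ideal world satisfying every premise can still have ¬b true, so F(¬b) is not derivable.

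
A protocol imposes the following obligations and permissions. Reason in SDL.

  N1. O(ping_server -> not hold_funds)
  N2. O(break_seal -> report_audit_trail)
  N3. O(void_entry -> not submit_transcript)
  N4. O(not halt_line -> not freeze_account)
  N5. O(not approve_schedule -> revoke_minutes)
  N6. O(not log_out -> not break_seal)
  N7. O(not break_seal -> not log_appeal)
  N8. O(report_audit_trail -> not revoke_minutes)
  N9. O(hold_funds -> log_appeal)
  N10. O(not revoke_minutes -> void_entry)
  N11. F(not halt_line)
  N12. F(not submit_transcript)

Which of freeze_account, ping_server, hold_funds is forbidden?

hold_funds

F(not submit_transcript) at premise 12 means O(submit_transcript).
Premise 3, O(void_entry -> not submit_transcript), contraposes to O(submit_transcript -> not void_entry); with O(submit_transcript) we get O(not void_entry).
The contrapositive of premise 10 (O(not revoke_minutes -> void_entry)) is O(not void_entry -> revoke_minutes), and O(not void_entry) is already established, so O(revoke_minutes).
The contrapositive of premise 8 (O(report_audit_trail -> not revoke_minutes)) is O(revoke_minutes -> not report_audit_trail), and O(revoke_minutes) is already established, so O(not report_audit_trail).
The contrapositive of premise 2 (O(break_seal -> report_audit_trail)) is O(not report_audit_trail -> not break_seal), and O(not report_audit_trail) is already established, so O(not break_seal).
From O(not break_seal) and premise 7, O(not break_seal -> not log_appeal), we obtain O(not log_appeal).
Premise 9 is O(hold_funds -> log_appeal); contrapositively O(not log_appeal -> not hold_funds). Since O(not log_appeal) holds, K gives O(not hold_funds).
So O(not hold_funds) holds, i.e. hold_funds is forbidden. None of the other listed options is forbidden under the premises.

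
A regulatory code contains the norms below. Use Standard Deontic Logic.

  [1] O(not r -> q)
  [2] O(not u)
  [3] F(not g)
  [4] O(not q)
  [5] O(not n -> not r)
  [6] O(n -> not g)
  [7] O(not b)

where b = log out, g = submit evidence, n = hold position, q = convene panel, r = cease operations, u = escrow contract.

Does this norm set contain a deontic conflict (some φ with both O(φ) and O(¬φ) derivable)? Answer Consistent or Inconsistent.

Inconsistent

Premise 4 states O(not q) outright.
The contrapositive of premise 1 (O(not r -> q)) is O(not q -> r), and O(not q) is already established, so O(r).
Premise 5, O(not n -> not r), contraposes to O(r -> n); with O(r) we get O(n).
From O(n) and premise 6, O(n -> not g), we obtain O(not g).
Yet premise 3 is F(not g), i.e. O(g).
We now have both O(not g) and O(g) — g is simultaneously obligatory and forbidden, violating the D-axiom.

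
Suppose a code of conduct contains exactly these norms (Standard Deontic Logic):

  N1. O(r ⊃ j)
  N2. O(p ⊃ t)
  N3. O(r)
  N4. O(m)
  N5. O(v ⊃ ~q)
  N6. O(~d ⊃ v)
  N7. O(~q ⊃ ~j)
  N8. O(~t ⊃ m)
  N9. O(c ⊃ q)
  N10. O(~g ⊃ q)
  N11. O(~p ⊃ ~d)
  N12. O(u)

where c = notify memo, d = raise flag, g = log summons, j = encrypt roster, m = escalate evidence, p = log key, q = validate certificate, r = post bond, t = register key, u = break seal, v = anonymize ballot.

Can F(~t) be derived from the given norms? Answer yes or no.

Premise 3 states O(r) outright.
With premise 1, O(r ⊃ j), the K-axiom yields O(j).
Premise 7, O(~q ⊃ ~j), contraposes to O(j ⊃ q); with O(j) we get O(q).
Premise 5, O(v ⊃ ~q), contraposes to O(q ⊃ ~v); with O(q) we get O(~v).
Premise 6 is O(~d ⊃ v); contrapositively O(~v ⊃ d). Since O(~v) holds, K gives O(d).
Premise 11 is O(~p ⊃ ~d); contrapositively O(d ⊃ p). Since O(d) holds, K gives O(p).
With premise 2, O(p ⊃ t), the K-axiom yields O(t).
Premises 4, 8, 9, 10, 12 do not contribute to this derivation.
So O(t) holds, i.e. F(~t). The claim follows.

Yes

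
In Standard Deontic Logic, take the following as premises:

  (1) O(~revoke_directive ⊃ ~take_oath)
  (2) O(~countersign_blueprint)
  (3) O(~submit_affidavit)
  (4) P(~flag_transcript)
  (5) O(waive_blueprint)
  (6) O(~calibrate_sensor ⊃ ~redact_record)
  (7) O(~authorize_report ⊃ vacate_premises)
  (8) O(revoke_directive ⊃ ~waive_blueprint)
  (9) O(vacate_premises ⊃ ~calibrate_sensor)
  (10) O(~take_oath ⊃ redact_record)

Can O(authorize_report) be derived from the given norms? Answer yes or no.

Yes

Premise 5 states O(waive_blueprint) outright.
Premise 8 is O(revoke_directive ⊃ ~waive_blueprint); contrapositively O(waive_blueprint ⊃ ~revoke_directive). Since O(waive_blueprint) holds, K gives O(~revoke_directive).
Applying K to premise 1 (O(~revoke_directive ⊃ ~take_oath)) and O(~revoke_directive) yields O(~take_oath).
Premise 10 is O(~take_oath ⊃ redact_record); since O(~take_oath), deontic closure gives O(redact_record).
Premise 6, O(~calibrate_sensor ⊃ ~redact_record), contraposes to O(redact_record ⊃ calibrate_sensor); with O(redact_record) we get O(calibrate_sensor).
The contrapositive of premise 9 (O(vacate_premises ⊃ ~calibrate_sensor)) is O(calibrate_sensor ⊃ ~vacate_premises), and O(calibrate_sensor) is already established, so O(~vacate_premises).
Premise 7 is O(~authorize_report ⊃ vacate_premises); contrapositively O(~vacate_premises ⊃ authorize_report). Since O(~vacate_premises) holds, K gives O(authorize_report).
Premises 2, 3, 4 do not contribute to this derivation.
So O(authorize_report) follows.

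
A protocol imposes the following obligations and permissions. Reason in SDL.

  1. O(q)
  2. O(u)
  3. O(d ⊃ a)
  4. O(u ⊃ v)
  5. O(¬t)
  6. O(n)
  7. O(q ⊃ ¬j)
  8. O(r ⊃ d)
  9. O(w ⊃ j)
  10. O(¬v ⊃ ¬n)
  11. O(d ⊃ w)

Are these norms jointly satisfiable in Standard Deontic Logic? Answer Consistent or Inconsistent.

Consistent

Premise 10 is O(¬v ⊃ ¬n), but O(¬v) is not derivable from the premises, so it does not yield O(¬n).
So O(¬n) is not derivable, and the apparent clash with O(n) does not arise.
A world satisfying every obligation exists (e.g. a=false, d=false, j=false, n=true, q=true, r=false, t=false, u=true, v=true, w=false); no atom is both obligatory and forbidden, so the set is consistent.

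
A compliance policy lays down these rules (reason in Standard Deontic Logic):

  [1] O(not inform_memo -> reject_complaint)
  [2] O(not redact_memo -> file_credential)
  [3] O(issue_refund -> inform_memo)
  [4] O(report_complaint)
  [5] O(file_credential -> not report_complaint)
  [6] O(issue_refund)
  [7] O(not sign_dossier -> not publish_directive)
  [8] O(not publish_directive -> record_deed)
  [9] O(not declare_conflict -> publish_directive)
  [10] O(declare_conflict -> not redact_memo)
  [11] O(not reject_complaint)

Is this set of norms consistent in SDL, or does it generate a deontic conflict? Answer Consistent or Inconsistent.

Premise 1 is O(not inform_memo -> reject_complaint), but O(not inform_memo) is not derivable from the premises, so it does not yield O(reject_complaint).
So O(reject_complaint) is not derivable, and the apparent clash with O(not reject_complaint) does not arise.
A world satisfying every obligation exists (e.g. declare_conflict=false, file_credential=false, inform_memo=true, issue_refund=true, publish_directive=true, record_deed=false, redact_memo=true, reject_complaint=false, report_complaint=true, sign_dossier=true); no atom is both obligatory and forbidden, so the set is consistent.

Consistent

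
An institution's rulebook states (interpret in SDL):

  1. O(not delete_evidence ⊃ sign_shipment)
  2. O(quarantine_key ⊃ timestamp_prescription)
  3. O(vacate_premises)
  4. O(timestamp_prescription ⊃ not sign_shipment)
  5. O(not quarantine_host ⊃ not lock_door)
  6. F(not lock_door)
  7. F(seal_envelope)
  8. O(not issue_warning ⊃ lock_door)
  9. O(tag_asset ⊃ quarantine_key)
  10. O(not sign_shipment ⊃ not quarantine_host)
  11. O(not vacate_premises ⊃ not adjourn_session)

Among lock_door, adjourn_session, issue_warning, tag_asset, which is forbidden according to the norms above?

tag_asset

Premise 6 is F(not lock_door), i.e. O(lock_door).
Premise 5 is O(not quarantine_host ⊃ not lock_door); contrapositively O(lock_door ⊃ quarantine_host). Since O(lock_door) holds, K gives O(quarantine_host).
The contrapositive of premise 10 (O(not sign_shipment ⊃ not quarantine_host)) is O(quarantine_host ⊃ sign_shipment), and O(quarantine_host) is already established, so O(sign_shipment).
Premise 4, O(timestamp_prescription ⊃ not sign_shipment), contraposes to O(sign_shipment ⊃ not timestamp_prescription); with O(sign_shipment) we get O(not timestamp_prescription).
Premise 2 is O(quarantine_key ⊃ timestamp_prescription); contrapositively O(not timestamp_prescription ⊃ not quarantine_key). Since O(not timestamp_prescription) holds, K gives O(not quarantine_key).
The contrapositive of premise 9 (O(tag_asset ⊃ quarantine_key)) is O(not quarantine_key ⊃ not tag_asset), and O(not quarantine_key) is already established, so O(not tag_asset).
So O(not tag_asset) holds, i.e. tag_asset is forbidden. None of the other listed options is forbidden under the premises.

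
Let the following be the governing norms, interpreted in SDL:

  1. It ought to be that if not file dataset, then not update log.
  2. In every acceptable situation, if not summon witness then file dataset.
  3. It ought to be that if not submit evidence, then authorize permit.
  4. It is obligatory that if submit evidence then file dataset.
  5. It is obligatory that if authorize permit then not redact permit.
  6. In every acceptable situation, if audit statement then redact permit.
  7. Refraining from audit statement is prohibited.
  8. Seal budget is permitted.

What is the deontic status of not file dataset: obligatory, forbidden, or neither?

Forbidden

Premise 7, F(¬audit_statement), is equivalent to O(audit_statement).
With premise 6, O(audit_statement → redact_permit), the K-axiom yields O(redact_permit).
The contrapositive of premise 5 (O(authorize_permit → ¬redact_permit)) is O(redact_permit → ¬authorize_permit), and O(redact_permit) is already established, so O(¬authorize_permit).
Premise 3 is O(¬submit_evidence → authorize_permit); contrapositively O(¬authorize_permit → submit_evidence). Since O(¬authorize_permit) holds, K gives O(submit_evidence).
With premise 4, O(submit_evidence → file_dataset), the K-axiom yields O(file_dataset).
Premises 1, 2, 8 do not contribute to this derivation.
Thus O(file_dataset), which is F(¬file_dataset): ¬file_dataset is forbidden.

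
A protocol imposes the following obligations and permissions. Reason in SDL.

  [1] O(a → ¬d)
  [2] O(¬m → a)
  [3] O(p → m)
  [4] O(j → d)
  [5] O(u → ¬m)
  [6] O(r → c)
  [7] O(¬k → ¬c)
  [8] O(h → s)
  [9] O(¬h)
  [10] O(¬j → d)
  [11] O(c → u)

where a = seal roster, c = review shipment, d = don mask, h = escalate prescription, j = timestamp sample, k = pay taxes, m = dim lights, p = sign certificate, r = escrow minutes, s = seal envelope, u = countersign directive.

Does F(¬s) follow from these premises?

Premise 8 is O(h → s), but O(h) is not derivable from the premises, so it does not yield O(s).
No other premise forces O(s). An ideal world satisfying every premise can still have ¬s true, so F(¬s) is not derivable.

No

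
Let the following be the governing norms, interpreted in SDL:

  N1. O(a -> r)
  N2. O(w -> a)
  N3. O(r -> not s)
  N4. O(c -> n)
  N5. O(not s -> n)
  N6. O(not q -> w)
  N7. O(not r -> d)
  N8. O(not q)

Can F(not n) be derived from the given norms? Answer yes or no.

Yes

From premise 8 we have O(not q).
With premise 6, O(not q -> w), the K-axiom yields O(w).
Applying K to premise 2 (O(w -> a)) and O(w) yields O(a).
Premise 1 is O(a -> r); since O(a), deontic closure gives O(r).
Premise 3 is O(r -> not s); since O(r), deontic closure gives O(not s).
Premise 5 is O(not s -> n); since O(not s), deontic closure gives O(n).
Premises 4, 7 do not contribute to this derivation.
So O(n) holds, i.e. F(not n). The claim follows.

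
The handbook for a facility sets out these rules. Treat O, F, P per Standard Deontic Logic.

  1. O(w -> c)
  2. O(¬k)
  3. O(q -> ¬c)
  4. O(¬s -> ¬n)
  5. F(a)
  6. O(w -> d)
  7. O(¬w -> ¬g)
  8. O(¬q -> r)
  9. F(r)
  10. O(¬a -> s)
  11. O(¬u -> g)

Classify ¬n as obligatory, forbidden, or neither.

Premise 4 is O(¬s -> ¬n), but O(¬s) is not derivable from the premises, so it does not yield O(¬n).
No premise or chain of K-axiom applications forces O(¬n), and none forces O(n). So ¬n is neither obligatory nor forbidden under these norms.

Neither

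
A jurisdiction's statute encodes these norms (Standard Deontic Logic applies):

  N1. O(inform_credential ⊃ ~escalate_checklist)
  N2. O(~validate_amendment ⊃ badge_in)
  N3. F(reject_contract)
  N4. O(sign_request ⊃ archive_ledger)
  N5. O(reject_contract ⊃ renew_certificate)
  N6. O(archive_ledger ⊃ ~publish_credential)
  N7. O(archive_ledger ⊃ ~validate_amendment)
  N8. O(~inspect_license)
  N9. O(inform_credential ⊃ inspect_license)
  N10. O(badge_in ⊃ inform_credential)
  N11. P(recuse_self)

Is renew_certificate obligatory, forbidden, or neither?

Neither

Premise 5 is O(reject_contract ⊃ renew_certificate), but O(reject_contract) is not derivable from the premises, so it does not yield O(renew_certificate).
No premise or chain of K-axiom applications forces O(renew_certificate), and none forces O(~renew_certificate). So renew_certificate is neither obligatory nor forbidden under these norms.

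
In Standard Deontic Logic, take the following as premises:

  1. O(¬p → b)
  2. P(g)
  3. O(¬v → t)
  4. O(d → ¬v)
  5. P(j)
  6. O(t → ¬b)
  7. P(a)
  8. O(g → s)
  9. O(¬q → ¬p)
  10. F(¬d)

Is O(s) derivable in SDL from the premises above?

No

Premise 8 is O(g → s), but O(g) is not derivable from the premises (the permission P(g) asserts only ¬O(¬g), not O(g)), so it does not yield O(s).
No other premise forces O(s). An ideal world satisfying every premise can still have s false, so O(s) is not derivable.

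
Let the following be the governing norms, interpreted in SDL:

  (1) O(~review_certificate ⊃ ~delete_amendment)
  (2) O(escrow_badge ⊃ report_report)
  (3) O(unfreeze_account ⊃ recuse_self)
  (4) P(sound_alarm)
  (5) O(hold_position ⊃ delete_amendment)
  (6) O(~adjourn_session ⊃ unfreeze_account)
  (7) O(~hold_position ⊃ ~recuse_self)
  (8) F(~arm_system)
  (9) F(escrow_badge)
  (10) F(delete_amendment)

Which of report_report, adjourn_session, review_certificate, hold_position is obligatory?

adjourn_session

Premise 10, F(delete_amendment), is equivalent to O(~delete_amendment).
Premise 5, O(hold_position ⊃ delete_amendment), contraposes to O(~delete_amendment ⊃ ~hold_position); with O(~delete_amendment) we get O(~hold_position).
Premise 7 is O(~hold_position ⊃ ~recuse_self); since O(~hold_position), deontic closure gives O(~recuse_self).
Premise 3 is O(unfreeze_account ⊃ recuse_self); contrapositively O(~recuse_self ⊃ ~unfreeze_account). Since O(~recuse_self) holds, K gives O(~unfreeze_account).
Premise 6 is O(~adjourn_session ⊃ unfreeze_account); contrapositively O(~unfreeze_account ⊃ adjourn_session). Since O(~unfreeze_account) holds, K gives O(adjourn_session).
So O(adjourn_session) holds — adjourn_session is obligatory. None of the other listed options is made obligatory by any chain of premises.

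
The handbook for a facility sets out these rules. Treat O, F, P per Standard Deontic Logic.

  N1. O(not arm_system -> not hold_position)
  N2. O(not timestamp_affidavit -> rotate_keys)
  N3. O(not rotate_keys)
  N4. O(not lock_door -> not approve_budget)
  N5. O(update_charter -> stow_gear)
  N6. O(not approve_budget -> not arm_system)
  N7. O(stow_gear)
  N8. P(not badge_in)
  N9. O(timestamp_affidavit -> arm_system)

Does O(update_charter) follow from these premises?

No

Premise 5 is O(update_charter -> stow_gear); even if O(stow_gear) held, inferring O(update_charter) would be affirming the consequent — invalid.
No other premise forces O(update_charter). An ideal world satisfying every premise can still have update_charter false, so O(update_charter) is not derivable.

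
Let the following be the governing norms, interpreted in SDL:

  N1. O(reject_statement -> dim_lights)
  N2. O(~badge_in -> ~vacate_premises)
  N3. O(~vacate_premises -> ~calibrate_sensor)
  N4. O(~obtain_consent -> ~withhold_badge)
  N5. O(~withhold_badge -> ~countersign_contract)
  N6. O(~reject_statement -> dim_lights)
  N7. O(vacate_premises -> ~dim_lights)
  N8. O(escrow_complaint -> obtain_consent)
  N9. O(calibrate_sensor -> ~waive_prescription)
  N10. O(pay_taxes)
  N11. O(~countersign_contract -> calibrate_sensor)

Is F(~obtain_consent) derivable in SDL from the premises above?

Yes

By case analysis on ~reject_statement: premise 6 gives O(~reject_statement -> dim_lights) and premise 1 gives O(reject_statement -> dim_lights), so O(dim_lights) either way.
Premise 7, O(vacate_premises -> ~dim_lights), contraposes to O(dim_lights -> ~vacate_premises); with O(dim_lights) we get O(~vacate_premises).
Applying K to premise 3 (O(~vacate_premises -> ~calibrate_sensor)) and O(~vacate_premises) yields O(~calibrate_sensor).
The contrapositive of premise 11 (O(~countersign_contract -> calibrate_sensor)) is O(~calibrate_sensor -> countersign_contract), and O(~calibrate_sensor) is already established, so O(countersign_contract).
Premise 5 is O(~withhold_badge -> ~countersign_contract); contrapositively O(countersign_contract -> withhold_badge). Since O(countersign_contract) holds, K gives O(withhold_badge).
Premise 4 is O(~obtain_consent -> ~withhold_badge); contrapositively O(withhold_badge -> obtain_consent). Since O(withhold_badge) holds, K gives O(obtain_consent).
Premises 2, 8, 9, 10 do not contribute to this derivation.
So O(obtain_consent) holds, i.e. F(~obtain_consent). The claim follows.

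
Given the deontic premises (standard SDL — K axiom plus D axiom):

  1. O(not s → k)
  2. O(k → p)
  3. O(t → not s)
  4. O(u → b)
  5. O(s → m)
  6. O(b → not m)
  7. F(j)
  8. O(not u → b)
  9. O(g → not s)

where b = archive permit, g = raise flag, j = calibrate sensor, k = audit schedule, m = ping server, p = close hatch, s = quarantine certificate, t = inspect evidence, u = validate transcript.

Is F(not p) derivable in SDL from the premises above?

Premises 8 and 4 cover both cases: O(not u → b) and O(u → b). Since not u ∨ u is a tautology, O(b) follows.
Premise 6 is O(b → not m); since O(b), deontic closure gives O(not m).
The contrapositive of premise 5 (O(s → m)) is O(not m → not s), and O(not m) is already established, so O(not s).
Premise 1 is O(not s → k); since O(not s), deontic closure gives O(k).
Premise 2 is O(k → p); since O(k), deontic closure gives O(p).
Premises 3, 7, 9 do not contribute to this derivation.
So O(p) holds, i.e. F(not p). The claim follows.

Yes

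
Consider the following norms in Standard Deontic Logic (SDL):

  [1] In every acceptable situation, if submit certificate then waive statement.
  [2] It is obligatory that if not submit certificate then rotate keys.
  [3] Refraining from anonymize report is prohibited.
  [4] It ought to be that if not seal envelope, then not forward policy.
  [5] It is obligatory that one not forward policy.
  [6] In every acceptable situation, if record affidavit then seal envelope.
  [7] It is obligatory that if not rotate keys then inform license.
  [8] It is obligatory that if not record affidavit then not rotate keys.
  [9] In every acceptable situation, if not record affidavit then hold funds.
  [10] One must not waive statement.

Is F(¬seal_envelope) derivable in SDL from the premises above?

Yes

Premise 10 is F(waive_statement), i.e. O(¬waive_statement).
Premise 1 is O(submit_certificate → waive_statement); contrapositively O(¬waive_statement → ¬submit_certificate). Since O(¬waive_statement) holds, K gives O(¬submit_certificate).
Applying K to premise 2 (O(¬submit_certificate → rotate_keys)) and O(¬submit_certificate) yields O(rotate_keys).
Premise 8 is O(¬record_affidavit → ¬rotate_keys); contrapositively O(rotate_keys → record_affidavit). Since O(rotate_keys) holds, K gives O(record_affidavit).
Premise 6 is O(record_affidavit → seal_envelope); since O(record_affidavit), deontic closure gives O(seal_envelope).
Premises 3, 4, 5, 7, 9 do not contribute to this derivation.
So O(seal_envelope) holds, i.e. F(¬seal_envelope). The claim follows.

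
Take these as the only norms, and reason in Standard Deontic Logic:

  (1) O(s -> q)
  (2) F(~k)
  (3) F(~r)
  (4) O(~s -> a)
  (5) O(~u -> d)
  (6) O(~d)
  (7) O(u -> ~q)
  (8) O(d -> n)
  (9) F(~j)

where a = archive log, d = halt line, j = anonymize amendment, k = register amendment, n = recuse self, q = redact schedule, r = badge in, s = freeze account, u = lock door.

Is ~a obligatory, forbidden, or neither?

From premise 6 we have O(~d).
Premise 5 is O(~u -> d); contrapositively O(~d -> u). Since O(~d) holds, K gives O(u).
With premise 7, O(u -> ~q), the K-axiom yields O(~q).
Premise 1 is O(s -> q); contrapositively O(~q -> ~s). Since O(~q) holds, K gives O(~s).
From O(~s) and premise 4, O(~s -> a), we obtain O(a).
Premises 2, 3, 8, 9 do not contribute to this derivation.
Thus O(a), which is F(~a): ~a is forbidden.

Forbidden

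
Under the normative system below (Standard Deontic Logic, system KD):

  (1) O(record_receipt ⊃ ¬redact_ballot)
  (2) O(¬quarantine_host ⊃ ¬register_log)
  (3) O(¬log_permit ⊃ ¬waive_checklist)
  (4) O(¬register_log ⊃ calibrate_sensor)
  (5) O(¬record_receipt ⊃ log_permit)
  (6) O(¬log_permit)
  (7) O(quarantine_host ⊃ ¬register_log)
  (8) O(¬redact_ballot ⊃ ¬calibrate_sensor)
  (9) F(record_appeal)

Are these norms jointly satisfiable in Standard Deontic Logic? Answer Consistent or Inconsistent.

Inconsistent

Premises 2 and 7 are O(¬quarantine_host ⊃ ¬register_log) and O(quarantine_host ⊃ ¬register_log); every ideal world satisfies ¬quarantine_host or quarantine_host, so in either case ¬register_log holds — hence O(¬register_log).
Applying K to premise 4 (O(¬register_log ⊃ calibrate_sensor)) and O(¬register_log) yields O(calibrate_sensor).
Premise 8 is O(¬redact_ballot ⊃ ¬calibrate_sensor); contrapositively O(calibrate_sensor ⊃ redact_ballot). Since O(calibrate_sensor) holds, K gives O(redact_ballot).
The contrapositive of premise 1 (O(record_receipt ⊃ ¬redact_ballot)) is O(redact_ballot ⊃ ¬record_receipt), and O(redact_ballot) is already established, so O(¬record_receipt).
With premise 5, O(¬record_receipt ⊃ log_permit), the K-axiom yields O(log_permit).
But premise 6 directly asserts O(¬log_permit).
We now have both O(log_permit) and O(¬log_permit) — log_permit is simultaneously obligatory and forbidden, violating the D-axiom.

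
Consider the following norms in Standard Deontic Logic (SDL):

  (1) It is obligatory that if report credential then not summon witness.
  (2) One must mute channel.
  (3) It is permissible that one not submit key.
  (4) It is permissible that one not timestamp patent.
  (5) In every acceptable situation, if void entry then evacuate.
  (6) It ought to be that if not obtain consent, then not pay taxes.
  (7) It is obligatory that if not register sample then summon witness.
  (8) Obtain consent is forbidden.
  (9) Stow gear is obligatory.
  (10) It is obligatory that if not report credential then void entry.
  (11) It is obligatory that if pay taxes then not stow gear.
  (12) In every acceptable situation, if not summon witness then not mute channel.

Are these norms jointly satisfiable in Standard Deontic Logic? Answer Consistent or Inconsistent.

Consistent

Premise 11 is O(pay_taxes → ¬stow_gear), but O(pay_taxes) is not derivable from the premises, so it does not yield O(¬stow_gear).
So O(¬stow_gear) is not derivable, and the apparent clash with O(stow_gear) does not arise.
A world satisfying every obligation exists (e.g. evacuate=true, mute_channel=true, obtain_consent=false, pay_taxes=false, register_sample=false, report_credential=false, stow_gear=true, submit_key=false, summon_witness=true, timestamp_patent=false, void_entry=true); no atom is both obligatory and forbidden, so the set is consistent.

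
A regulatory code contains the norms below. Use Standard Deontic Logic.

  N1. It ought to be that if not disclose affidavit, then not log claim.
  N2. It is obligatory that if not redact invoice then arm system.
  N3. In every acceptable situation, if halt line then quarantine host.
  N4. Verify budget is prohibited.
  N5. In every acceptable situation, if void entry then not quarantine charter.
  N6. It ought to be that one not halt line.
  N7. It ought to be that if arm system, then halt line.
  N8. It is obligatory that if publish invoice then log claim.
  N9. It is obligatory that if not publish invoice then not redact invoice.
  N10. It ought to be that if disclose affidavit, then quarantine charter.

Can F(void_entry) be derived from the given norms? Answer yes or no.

Yes

Premise 6 gives O(¬halt_line).
Premise 7, O(arm_system → halt_line), contraposes to O(¬halt_line → ¬arm_system); with O(¬halt_line) we get O(¬arm_system).
Premise 2 is O(¬redact_invoice → arm_system); contrapositively O(¬arm_system → redact_invoice). Since O(¬arm_system) holds, K gives O(redact_invoice).
Premise 9 is O(¬publish_invoice → ¬redact_invoice); contrapositively O(redact_invoice → publish_invoice). Since O(redact_invoice) holds, K gives O(publish_invoice).
From O(publish_invoice) and premise 8, O(publish_invoice → log_claim), we obtain O(log_claim).
Premise 1 is O(¬disclose_affidavit → ¬log_claim); contrapositively O(log_claim → disclose_affidavit). Since O(log_claim) holds, K gives O(disclose_affidavit).
Applying K to premise 10 (O(disclose_affidavit → quarantine_charter)) and O(disclose_affidavit) yields O(quarantine_charter).
Premise 5, O(void_entry → ¬quarantine_charter), contraposes to O(quarantine_charter → ¬void_entry); with O(quarantine_charter) we get O(¬void_entry).
Premises 3, 4 do not contribute to this derivation.
So O(¬void_entry) holds, i.e. F(void_entry). The claim follows.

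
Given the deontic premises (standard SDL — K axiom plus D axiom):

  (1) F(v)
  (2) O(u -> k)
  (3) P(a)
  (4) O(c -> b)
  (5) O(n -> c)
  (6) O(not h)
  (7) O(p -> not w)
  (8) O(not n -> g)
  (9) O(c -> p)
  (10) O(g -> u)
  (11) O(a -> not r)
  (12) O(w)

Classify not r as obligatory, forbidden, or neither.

Premise 11 is O(a -> not r), but O(a) is not derivable from the premises (the permission P(a) asserts only not O(not a), not O(a)), so it does not yield O(not r).
No premise or chain of K-axiom applications forces O(not r), and none forces O(r). So not r is neither obligatory nor forbidden under these norms.

Neither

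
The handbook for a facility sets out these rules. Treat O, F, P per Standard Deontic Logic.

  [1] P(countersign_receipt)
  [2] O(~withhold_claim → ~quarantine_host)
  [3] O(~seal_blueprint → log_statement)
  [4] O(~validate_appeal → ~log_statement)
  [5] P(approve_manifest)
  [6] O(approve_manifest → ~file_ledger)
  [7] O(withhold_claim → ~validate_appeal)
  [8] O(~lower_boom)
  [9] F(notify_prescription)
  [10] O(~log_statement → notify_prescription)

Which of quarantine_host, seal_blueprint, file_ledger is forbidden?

Premise 9, F(notify_prescription), is equivalent to O(~notify_prescription).
Premise 10 is O(~log_statement → notify_prescription); contrapositively O(~notify_prescription → log_statement). Since O(~notify_prescription) holds, K gives O(log_statement).
Premise 4, O(~validate_appeal → ~log_statement), contraposes to O(log_statement → validate_appeal); with O(log_statement) we get O(validate_appeal).
The contrapositive of premise 7 (O(withhold_claim → ~validate_appeal)) is O(validate_appeal → ~withhold_claim), and O(validate_appeal) is already established, so O(~withhold_claim).
Applying K to premise 2 (O(~withhold_claim → ~quarantine_host)) and O(~withhold_claim) yields O(~quarantine_host).
So O(~quarantine_host) holds, i.e. quarantine_host is forbidden. None of the other listed options is forbidden under the premises.

quarantine_host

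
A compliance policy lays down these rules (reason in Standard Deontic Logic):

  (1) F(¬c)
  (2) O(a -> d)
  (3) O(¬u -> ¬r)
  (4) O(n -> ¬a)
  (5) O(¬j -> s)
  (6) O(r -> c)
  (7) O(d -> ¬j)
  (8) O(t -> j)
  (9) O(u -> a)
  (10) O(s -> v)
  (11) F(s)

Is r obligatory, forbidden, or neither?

Forbidden

Premise 11 is F(s), i.e. O(¬s).
Premise 5 is O(¬j -> s); contrapositively O(¬s -> j). Since O(¬s) holds, K gives O(j).
The contrapositive of premise 7 (O(d -> ¬j)) is O(j -> ¬d), and O(j) is already established, so O(¬d).
The contrapositive of premise 2 (O(a -> d)) is O(¬d -> ¬a), and O(¬d) is already established, so O(¬a).
Premise 9, O(u -> a), contraposes to O(¬a -> ¬u); with O(¬a) we get O(¬u).
From O(¬u) and premise 3, O(¬u -> ¬r), we obtain O(¬r).
Premises 1, 4, 6, 8, 10 do not contribute to this derivation.
Thus O(¬r), which is F(r): r is forbidden.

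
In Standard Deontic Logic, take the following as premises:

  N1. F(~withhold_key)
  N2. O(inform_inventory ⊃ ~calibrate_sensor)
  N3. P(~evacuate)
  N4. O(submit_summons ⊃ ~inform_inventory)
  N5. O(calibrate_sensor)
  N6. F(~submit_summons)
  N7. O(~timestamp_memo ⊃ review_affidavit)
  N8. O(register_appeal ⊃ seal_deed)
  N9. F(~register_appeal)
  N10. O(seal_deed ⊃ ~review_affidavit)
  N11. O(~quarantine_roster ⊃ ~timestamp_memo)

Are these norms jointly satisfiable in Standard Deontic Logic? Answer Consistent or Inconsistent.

Premise 2 is O(inform_inventory ⊃ ~calibrate_sensor), but O(inform_inventory) is not derivable from the premises, so it does not yield O(~calibrate_sensor).
So O(~calibrate_sensor) is not derivable, and the apparent clash with O(calibrate_sensor) does not arise.
A world satisfying every obligation exists (e.g. calibrate_sensor=true, evacuate=false, inform_inventory=false, quarantine_roster=true, register_appeal=true, review_affidavit=false, seal_deed=true, submit_summons=true, timestamp_memo=true, withhold_key=true); no atom is both obligatory and forbidden, so the set is consistent.

Consistent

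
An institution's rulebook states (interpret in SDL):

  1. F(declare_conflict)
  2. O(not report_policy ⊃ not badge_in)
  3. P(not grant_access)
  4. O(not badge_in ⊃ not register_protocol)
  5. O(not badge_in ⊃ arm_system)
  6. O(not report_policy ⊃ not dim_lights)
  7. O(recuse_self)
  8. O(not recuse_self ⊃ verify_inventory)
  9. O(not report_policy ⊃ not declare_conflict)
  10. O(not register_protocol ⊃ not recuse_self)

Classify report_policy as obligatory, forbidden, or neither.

Premise 7 gives O(recuse_self).
The contrapositive of premise 10 (O(not register_protocol ⊃ not recuse_self)) is O(recuse_self ⊃ register_protocol), and O(recuse_self) is already established, so O(register_protocol).
Premise 4, O(not badge_in ⊃ not register_protocol), contraposes to O(register_protocol ⊃ badge_in); with O(register_protocol) we get O(badge_in).
The contrapositive of premise 2 (O(not report_policy ⊃ not badge_in)) is O(badge_in ⊃ report_policy), and O(badge_in) is already established, so O(report_policy).
Premises 1, 3, 5, 6, 8, 9 do not contribute to this derivation.
Hence report_policy is obligatory.

Obligatory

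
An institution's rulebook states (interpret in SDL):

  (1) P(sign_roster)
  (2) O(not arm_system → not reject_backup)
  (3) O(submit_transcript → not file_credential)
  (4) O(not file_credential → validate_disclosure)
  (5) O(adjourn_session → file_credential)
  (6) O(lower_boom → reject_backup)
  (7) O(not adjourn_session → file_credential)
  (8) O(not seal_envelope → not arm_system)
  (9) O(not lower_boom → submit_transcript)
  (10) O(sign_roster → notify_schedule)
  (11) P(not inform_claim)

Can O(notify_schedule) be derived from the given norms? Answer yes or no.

Premise 10 is O(sign_roster → notify_schedule), but O(sign_roster) is not derivable from the premises (the permission P(sign_roster) asserts only not O(not sign_roster), not O(sign_roster)), so it does not yield O(notify_schedule).
No other premise forces O(notify_schedule). An ideal world satisfying every premise can still have notify_schedule false, so O(notify_schedule) is not derivable.

No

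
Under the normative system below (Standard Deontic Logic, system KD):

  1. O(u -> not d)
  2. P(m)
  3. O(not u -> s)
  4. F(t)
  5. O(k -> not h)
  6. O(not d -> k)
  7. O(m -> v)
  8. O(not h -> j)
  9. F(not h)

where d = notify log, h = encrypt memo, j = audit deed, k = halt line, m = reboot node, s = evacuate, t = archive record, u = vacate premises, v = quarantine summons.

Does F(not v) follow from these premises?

Premise 7 is O(m -> v), but O(m) is not derivable from the premises (the permission P(m) asserts only not O(not m), not O(m)), so it does not yield O(v).
No other premise forces O(v). An ideal world satisfying every premise can still have not v true, so F(not v) is not derivable.

No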